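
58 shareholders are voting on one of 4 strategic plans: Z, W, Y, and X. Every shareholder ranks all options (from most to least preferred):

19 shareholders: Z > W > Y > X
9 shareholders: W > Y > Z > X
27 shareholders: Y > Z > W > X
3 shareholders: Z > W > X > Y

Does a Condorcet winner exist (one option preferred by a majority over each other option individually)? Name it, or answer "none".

none

Checking pairwise contests:
Y beats Z 36–22.
Z beats W 49–9.
W beats Y 31–27.
Z beats X 58–0.
Every option loses at least one head-to-head, so there is no Condorcet winner.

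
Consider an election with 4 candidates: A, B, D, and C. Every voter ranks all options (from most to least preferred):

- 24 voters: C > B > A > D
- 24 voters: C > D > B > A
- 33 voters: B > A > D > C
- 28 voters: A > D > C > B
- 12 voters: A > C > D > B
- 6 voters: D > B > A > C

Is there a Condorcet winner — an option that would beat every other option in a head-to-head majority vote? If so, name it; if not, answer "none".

Checking pairwise contests:
B beats A 87–40.
D beats B 70–57.
A beats D 97–30.
A beats C 79–48.
Every option loses at least one head-to-head, so there is no Condorcet winner.

none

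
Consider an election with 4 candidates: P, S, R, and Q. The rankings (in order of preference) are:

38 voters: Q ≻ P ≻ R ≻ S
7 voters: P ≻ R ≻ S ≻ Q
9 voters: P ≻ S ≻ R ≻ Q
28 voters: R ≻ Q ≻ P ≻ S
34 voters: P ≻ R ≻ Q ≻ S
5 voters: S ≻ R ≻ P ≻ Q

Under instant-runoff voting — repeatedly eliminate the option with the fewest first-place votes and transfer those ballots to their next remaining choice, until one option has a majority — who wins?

Round 1: P 50, S 5, R 28, Q 38. Eliminate S.
Round 2: P 50, R 33, Q 38. Eliminate R.
Round 3: P 55, Q 66. Q has a majority.

Q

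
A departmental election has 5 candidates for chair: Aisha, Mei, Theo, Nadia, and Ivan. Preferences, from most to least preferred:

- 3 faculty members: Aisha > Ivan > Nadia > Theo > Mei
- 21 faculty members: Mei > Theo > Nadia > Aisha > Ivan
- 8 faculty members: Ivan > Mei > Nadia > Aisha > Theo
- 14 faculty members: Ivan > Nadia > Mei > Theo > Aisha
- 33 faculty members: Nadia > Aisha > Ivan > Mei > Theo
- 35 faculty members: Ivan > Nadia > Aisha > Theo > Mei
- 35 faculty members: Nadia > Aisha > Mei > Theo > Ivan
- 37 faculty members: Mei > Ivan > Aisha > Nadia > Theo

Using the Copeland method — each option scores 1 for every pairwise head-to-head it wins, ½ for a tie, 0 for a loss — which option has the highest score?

Aisha: beats Mei and Theo; loses to Nadia and Ivan → score 2.
Mei: beats Theo; ties Ivan; loses to Aisha and Nadia → score 1.5.
Theo: loses to Aisha, Mei, Nadia, and Ivan → score 0.
Nadia: beats Aisha, Mei, and Theo; loses to Ivan → score 3.
Ivan: beats Aisha, Theo, and Nadia; ties Mei → score 3.5.
Ivan has the best pairwise record.

Ivan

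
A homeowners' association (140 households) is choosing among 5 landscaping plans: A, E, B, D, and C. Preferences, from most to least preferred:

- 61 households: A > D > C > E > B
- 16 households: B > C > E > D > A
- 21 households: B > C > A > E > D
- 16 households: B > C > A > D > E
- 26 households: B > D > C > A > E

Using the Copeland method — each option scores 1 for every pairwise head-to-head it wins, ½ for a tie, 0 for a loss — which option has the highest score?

B

A: beats E and D; loses to B and C → score 2.
E: loses to A, B, D, and C → score 0.
B: beats A, E, D, and C → score 4.
D: beats E and C; loses to A and B → score 2.
C: beats A and E; loses to B and D → score 2.
B has the best pairwise record.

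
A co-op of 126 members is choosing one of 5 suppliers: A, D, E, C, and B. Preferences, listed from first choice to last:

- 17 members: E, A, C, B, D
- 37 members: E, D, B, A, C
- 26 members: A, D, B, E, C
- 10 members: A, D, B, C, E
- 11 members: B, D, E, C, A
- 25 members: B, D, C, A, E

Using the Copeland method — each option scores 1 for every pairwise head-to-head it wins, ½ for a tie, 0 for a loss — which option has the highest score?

D

A: beats C; loses to D, E, and B → score 1.
D: beats A, E, C, and B → score 4.
E: beats A and C; loses to D and B → score 2.
C: loses to A, D, E, and B → score 0.
B: beats A, E, and C; loses to D → score 3.
D has the best pairwise record.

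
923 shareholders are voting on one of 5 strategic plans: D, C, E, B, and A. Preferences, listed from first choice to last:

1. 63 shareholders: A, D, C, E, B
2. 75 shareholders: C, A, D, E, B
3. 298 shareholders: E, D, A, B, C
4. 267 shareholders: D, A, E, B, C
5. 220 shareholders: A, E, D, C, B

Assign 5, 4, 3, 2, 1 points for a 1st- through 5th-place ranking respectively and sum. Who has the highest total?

D: 63·4 + 75·3 + 298·4 + 267·5 + 220·3 = 3664
C: 63·3 + 75·5 + 298·1 + 267·1 + 220·2 = 1569
E: 63·2 + 75·2 + 298·5 + 267·3 + 220·4 = 3447
B: 63·1 + 75·1 + 298·2 + 267·2 + 220·1 = 1488
A: 63·5 + 75·4 + 298·3 + 267·4 + 220·5 = 3677
A has the highest Borda score (3677).

A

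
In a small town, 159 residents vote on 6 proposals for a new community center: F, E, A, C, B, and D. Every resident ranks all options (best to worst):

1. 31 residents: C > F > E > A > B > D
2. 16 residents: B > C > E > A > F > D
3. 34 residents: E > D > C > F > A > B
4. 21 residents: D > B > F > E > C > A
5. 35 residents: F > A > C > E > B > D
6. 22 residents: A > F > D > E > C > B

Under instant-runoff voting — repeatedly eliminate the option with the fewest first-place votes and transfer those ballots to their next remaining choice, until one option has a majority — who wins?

Round 1: F 35, E 34, A 22, C 31, B 16, D 21. Eliminate B.
Round 2: F 35, E 34, A 22, C 47, D 21. Eliminate D.
Round 3: F 56, E 34, A 22, C 47. Eliminate A.
Round 4: F 78, E 34, C 47. Eliminate E.
Round 5: F 78, C 81. C has a majority.

C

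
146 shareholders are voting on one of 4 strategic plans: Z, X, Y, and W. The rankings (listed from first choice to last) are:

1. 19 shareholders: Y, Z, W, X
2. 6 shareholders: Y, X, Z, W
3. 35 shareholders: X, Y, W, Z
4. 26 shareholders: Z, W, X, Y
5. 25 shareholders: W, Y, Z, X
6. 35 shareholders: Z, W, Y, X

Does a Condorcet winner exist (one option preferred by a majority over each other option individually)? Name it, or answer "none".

Checking pairwise contests:
Y beats Z 85–61.
Z beats X 105–41.
W beats Y 86–60.
Z beats W 86–60.
Every option loses at least one head-to-head, so there is no Condorcet winner.

none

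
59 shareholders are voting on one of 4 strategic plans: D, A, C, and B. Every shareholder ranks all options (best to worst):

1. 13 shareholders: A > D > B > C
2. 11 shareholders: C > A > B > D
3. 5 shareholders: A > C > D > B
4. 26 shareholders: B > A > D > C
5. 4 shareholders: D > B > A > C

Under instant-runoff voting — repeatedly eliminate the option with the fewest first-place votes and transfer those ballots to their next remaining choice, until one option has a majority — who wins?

Round 1: D 4, A 18, C 11, B 26. Eliminate D.
Round 2: A 18, C 11, B 30. B has a majority.

B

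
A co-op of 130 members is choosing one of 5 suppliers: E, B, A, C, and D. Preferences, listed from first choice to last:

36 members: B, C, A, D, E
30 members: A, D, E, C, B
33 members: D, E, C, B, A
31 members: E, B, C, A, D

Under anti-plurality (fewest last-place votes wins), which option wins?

Last-place votes: E 36, B 30, A 33, C 0, D 31.
C is ranked last by the fewest voters, so C wins.

C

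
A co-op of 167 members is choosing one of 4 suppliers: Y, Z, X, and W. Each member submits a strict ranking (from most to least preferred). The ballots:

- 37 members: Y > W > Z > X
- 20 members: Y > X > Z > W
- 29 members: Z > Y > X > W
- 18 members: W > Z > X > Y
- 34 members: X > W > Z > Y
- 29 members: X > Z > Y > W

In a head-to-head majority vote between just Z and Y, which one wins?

Voters preferring Z to Y: 110; preferring Y to Z: 57.
Z wins the head-to-head.

Z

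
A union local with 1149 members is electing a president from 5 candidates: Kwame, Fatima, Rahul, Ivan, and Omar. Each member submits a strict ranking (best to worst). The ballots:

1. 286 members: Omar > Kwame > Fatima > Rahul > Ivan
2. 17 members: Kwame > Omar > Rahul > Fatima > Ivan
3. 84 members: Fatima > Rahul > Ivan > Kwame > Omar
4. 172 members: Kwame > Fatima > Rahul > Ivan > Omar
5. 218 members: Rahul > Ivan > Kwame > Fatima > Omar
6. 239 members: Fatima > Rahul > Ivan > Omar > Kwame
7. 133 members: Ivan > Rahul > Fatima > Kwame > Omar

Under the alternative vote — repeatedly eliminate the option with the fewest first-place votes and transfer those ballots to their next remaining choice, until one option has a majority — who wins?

Round 1: Kwame 189, Fatima 323, Rahul 218, Ivan 133, Omar 286. Eliminate Ivan.
Round 2: Kwame 189, Fatima 323, Rahul 351, Omar 286. Eliminate Kwame.
Round 3: Fatima 495, Rahul 351, Omar 303. Eliminate Omar.
Round 4: Fatima 781, Rahul 368. Fatima has a majority.

Fatima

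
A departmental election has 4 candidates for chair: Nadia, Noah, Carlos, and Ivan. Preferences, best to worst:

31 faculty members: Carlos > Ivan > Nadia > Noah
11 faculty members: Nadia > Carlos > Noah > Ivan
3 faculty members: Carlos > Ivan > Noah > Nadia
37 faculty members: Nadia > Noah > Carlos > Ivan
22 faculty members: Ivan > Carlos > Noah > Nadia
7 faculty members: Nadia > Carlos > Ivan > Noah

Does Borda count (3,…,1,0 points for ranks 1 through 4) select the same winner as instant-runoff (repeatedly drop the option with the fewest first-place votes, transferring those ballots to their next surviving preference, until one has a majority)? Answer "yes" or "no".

yes

Borda — scores: Nadia 196, Noah 110, Carlos 219, Ivan 141. Winner: Carlos.
Instant-runoff — R1 Nadia 55, Noah 0, Carlos 34, Ivan 22 (Noah out); R2 Nadia 55, Carlos 34, Ivan 22 (Ivan out); R3 Nadia 55, Carlos 56 (Carlos winner). Winner: Carlos.
The two methods agree.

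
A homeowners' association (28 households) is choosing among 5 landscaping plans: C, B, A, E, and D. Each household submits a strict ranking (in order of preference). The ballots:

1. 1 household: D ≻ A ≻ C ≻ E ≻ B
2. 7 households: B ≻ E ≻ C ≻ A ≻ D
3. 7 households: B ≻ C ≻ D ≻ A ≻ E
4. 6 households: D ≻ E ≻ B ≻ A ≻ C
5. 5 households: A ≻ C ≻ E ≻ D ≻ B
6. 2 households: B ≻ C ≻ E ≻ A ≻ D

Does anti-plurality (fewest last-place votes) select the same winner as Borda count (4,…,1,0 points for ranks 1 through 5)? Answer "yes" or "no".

Anti-plurality — last-place votes: C 6, B 6, A 0, E 7, D 9. Winner: A.
Borda — scores: C 58, B 76, A 45, E 54, D 47. Winner: B.
The two methods disagree.

no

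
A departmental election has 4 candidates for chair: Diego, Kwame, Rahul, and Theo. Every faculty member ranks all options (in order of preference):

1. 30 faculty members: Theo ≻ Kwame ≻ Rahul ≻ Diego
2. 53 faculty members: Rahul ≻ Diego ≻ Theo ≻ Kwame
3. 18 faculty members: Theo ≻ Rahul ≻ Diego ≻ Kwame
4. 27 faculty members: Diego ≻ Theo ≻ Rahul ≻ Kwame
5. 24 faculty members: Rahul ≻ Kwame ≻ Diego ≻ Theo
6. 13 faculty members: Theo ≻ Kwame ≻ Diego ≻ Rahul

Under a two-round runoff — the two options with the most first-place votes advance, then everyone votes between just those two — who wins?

Round 1 first-place votes: Diego 27, Kwame 0, Rahul 77, Theo 61.
Rahul and Theo advance.
Runoff: Rahul is preferred to Theo by 77 voters; Theo by 88.
Theo wins the runoff.

Theo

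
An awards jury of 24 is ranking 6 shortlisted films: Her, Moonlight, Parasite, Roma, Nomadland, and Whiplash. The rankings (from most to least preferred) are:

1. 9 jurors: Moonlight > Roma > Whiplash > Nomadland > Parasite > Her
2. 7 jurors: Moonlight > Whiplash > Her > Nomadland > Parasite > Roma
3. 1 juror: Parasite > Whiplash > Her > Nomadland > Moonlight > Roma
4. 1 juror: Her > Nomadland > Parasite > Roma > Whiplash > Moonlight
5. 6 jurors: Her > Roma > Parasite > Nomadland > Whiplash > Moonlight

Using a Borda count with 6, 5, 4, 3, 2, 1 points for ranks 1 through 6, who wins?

Moonlight

Her: 9·1 + 7·4 + 1·4 + 1·6 + 6·6 = 83
Moonlight: 9·6 + 7·6 + 1·2 + 1·1 + 6·1 = 105
Parasite: 9·2 + 7·2 + 1·6 + 1·4 + 6·4 = 66
Roma: 9·5 + 7·1 + 1·1 + 1·3 + 6·5 = 86
Nomadland: 9·3 + 7·3 + 1·3 + 1·5 + 6·3 = 74
Whiplash: 9·4 + 7·5 + 1·5 + 1·2 + 6·2 = 90
Moonlight has the highest Borda score (105).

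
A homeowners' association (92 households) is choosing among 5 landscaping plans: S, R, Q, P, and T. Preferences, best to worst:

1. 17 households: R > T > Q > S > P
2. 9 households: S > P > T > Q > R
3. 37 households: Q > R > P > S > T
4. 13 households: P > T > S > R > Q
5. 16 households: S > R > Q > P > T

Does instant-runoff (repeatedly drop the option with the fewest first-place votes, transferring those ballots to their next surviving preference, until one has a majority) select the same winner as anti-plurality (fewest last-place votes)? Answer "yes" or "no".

no

Instant-runoff — R1 S 25, R 17, Q 37, P 13, T 0 (T out); R2 S 25, R 17, Q 37, P 13 (P out); R3 S 38, R 17, Q 37 (R out); R4 S 38, Q 54 (Q winner). Winner: Q.
Anti-plurality — last-place votes: S 0, R 9, Q 13, P 17, T 53. Winner: S.
The two methods disagree.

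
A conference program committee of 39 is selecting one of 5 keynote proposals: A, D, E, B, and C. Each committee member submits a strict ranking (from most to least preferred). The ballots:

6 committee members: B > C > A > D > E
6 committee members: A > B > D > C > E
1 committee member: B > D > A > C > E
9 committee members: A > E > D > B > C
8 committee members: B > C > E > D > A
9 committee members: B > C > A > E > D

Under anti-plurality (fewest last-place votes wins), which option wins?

B

Last-place votes: A 8, D 9, E 13, B 0, C 9.
B is ranked last by the fewest voters, so B wins.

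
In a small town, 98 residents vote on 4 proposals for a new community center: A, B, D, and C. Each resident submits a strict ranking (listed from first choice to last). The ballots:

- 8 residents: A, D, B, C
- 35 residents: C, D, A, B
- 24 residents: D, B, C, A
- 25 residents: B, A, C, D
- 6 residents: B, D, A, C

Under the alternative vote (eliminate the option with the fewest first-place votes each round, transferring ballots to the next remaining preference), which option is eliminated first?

Round 1: A 8, B 31, D 24, C 35. Eliminate A.

A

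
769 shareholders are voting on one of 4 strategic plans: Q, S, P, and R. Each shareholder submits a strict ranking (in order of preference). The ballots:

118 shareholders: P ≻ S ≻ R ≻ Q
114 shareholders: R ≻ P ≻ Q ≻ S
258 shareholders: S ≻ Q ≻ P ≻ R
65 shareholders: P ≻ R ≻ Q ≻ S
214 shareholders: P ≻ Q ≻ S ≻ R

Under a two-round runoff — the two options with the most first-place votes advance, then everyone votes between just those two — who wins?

P

Round 1 first-place votes: Q 0, S 258, P 397, R 114.
P and S advance.
Runoff: P is preferred to S by 511 voters; S by 258.
P wins the runoff.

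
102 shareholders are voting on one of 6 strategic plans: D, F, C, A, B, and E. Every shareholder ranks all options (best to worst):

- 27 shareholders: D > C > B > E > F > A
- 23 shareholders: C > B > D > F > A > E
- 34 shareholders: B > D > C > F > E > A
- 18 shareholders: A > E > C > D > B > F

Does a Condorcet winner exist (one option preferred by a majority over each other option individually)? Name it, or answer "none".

none

Checking pairwise contests:
B beats D 57–45.
D beats F 102–0.
D beats C 61–41.
D beats A 84–18.
C beats B 68–34.
D beats E 84–18.
Every option loses at least one head-to-head, so there is no Condorcet winner.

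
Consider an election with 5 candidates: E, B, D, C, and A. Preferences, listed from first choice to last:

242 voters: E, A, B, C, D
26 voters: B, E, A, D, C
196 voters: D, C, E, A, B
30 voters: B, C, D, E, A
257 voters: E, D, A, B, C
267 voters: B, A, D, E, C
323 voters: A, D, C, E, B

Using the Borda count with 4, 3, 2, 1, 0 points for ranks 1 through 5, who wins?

E: 242·4 + 26·3 + 196·2 + 30·1 + 257·4 + 267·1 + 323·1 = 3086
B: 242·2 + 26·4 + 196·0 + 30·4 + 257·1 + 267·4 + 323·0 = 2033
D: 242·0 + 26·1 + 196·4 + 30·2 + 257·3 + 267·2 + 323·3 = 3144
C: 242·1 + 26·0 + 196·3 + 30·3 + 257·0 + 267·0 + 323·2 = 1566
A: 242·3 + 26·2 + 196·1 + 30·0 + 257·2 + 267·3 + 323·4 = 3581
A has the highest Borda score (3581).

A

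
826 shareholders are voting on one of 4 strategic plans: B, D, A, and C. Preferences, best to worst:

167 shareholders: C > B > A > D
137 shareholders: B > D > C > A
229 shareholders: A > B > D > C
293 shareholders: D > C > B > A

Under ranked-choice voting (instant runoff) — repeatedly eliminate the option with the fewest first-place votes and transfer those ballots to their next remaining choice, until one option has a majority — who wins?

Round 1: B 137, D 293, A 229, C 167. Eliminate B.
Round 2: D 430, A 229, C 167. D has a majority.

D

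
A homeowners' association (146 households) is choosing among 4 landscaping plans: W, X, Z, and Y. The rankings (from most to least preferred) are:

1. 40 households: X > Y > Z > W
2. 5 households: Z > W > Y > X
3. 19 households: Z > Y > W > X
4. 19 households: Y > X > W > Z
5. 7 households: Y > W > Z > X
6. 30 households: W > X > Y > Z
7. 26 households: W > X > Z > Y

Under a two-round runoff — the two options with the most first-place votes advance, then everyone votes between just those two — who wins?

Round 1 first-place votes: W 56, X 40, Z 24, Y 26.
W and X advance.
Runoff: W is preferred to X by 87 voters; X by 59.
W wins the runoff.

W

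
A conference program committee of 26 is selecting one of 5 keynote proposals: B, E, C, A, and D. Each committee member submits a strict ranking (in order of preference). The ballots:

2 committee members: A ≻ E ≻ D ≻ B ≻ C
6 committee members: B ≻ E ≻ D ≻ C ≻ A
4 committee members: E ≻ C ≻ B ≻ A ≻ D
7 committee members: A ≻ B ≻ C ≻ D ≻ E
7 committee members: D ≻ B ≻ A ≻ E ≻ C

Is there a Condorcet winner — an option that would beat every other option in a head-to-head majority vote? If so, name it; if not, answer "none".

B

B vs E: 20–6 for B.
B vs C: 22–4 for B.
B vs A: 17–9 for B.
B vs D: 17–9 for B.
B beats every other option head-to-head.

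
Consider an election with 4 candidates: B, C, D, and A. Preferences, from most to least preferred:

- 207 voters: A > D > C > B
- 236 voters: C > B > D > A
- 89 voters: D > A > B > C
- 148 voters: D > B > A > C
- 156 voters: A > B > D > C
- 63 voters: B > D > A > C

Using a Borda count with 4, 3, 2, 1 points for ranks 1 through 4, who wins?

D

B: 207·1 + 236·3 + 89·2 + 148·3 + 156·3 + 63·4 = 2257
C: 207·2 + 236·4 + 89·1 + 148·1 + 156·1 + 63·1 = 1814
D: 207·3 + 236·2 + 89·4 + 148·4 + 156·2 + 63·3 = 2542
A: 207·4 + 236·1 + 89·3 + 148·2 + 156·4 + 63·2 = 2377
D has the highest Borda score (2542).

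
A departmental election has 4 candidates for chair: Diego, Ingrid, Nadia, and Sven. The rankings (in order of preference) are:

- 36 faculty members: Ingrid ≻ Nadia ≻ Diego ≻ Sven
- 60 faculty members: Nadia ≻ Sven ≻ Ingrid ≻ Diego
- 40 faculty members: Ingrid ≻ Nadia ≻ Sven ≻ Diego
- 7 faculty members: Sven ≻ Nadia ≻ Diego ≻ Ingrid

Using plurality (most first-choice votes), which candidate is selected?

First-place votes: Diego 0, Ingrid 76, Nadia 60, Sven 7.
Ingrid has the most first-place votes.

Ingrid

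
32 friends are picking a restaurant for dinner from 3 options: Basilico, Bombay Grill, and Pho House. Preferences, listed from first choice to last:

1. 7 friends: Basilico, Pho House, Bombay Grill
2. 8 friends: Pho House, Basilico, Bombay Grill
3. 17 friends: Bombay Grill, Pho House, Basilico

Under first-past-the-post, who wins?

Bombay Grill

First-place votes: Basilico 7, Bombay Grill 17, Pho House 8.
Bombay Grill has the most first-place votes.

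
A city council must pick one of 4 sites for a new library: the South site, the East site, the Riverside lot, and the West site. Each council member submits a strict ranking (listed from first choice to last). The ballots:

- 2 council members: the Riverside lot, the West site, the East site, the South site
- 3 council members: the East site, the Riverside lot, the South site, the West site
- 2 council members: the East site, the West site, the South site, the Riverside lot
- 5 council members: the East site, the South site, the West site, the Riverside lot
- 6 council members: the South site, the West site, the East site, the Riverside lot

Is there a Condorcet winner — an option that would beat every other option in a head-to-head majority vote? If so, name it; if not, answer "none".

the East site

the East site vs the South site: 12–6 for the East site.
the East site vs the Riverside lot: 16–2 for the East site.
the East site vs the West site: 10–8 for the East site.
the East site beats every other option head-to-head.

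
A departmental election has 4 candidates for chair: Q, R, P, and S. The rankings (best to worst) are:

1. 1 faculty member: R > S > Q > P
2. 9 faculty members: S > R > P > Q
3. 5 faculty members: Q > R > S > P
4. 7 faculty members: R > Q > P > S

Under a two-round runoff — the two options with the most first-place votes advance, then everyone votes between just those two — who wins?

R

Round 1 first-place votes: Q 5, R 8, P 0, S 9.
S and R advance.
Runoff: S is preferred to R by 9 voters; R by 13.
R wins the runoff.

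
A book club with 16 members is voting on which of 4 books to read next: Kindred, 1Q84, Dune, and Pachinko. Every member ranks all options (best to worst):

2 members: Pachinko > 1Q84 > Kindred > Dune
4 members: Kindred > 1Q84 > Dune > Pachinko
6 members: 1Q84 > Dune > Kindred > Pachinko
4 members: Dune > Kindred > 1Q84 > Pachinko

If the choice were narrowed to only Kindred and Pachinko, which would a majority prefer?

Voters preferring Kindred to Pachinko: 14; preferring Pachinko to Kindred: 2.
Kindred wins the head-to-head.

Kindred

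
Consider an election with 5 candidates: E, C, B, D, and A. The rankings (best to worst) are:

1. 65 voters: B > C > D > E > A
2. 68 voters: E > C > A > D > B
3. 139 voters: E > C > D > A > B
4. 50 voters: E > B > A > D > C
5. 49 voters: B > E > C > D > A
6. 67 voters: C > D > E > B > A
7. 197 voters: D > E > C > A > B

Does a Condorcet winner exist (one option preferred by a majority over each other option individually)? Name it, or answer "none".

Checking pairwise contests:
D beats E 329–306.
E beats C 503–132.
E beats B 521–114.
C beats D 388–247.
E beats A 635–0.
Every option loses at least one head-to-head, so there is no Condorcet winner.

none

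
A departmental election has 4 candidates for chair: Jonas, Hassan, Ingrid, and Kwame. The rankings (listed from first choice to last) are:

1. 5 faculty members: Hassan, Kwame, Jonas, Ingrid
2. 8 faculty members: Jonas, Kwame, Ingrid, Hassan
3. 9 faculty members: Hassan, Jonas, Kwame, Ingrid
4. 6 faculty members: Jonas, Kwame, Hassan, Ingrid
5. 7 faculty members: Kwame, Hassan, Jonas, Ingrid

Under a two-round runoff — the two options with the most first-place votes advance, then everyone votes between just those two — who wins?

Hassan

Round 1 first-place votes: Jonas 14, Hassan 14, Ingrid 0, Kwame 7.
Jonas and Hassan advance.
Runoff: Jonas is preferred to Hassan by 14 voters; Hassan by 21.
Hassan wins the runoff.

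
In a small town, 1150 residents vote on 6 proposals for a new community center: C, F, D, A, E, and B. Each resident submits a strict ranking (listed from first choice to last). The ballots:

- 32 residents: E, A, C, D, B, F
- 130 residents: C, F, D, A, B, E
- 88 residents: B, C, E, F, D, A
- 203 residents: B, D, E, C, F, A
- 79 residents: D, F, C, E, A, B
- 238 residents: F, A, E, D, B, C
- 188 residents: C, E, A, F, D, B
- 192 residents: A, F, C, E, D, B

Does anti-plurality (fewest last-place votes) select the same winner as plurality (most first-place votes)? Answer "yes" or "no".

Anti-plurality — last-place votes: C 238, F 32, D 0, A 291, E 130, B 459. Winner: D.
Plurality — first-place votes: C 318, F 238, D 79, A 192, E 32, B 291. Winner: C.
The two methods disagree.

no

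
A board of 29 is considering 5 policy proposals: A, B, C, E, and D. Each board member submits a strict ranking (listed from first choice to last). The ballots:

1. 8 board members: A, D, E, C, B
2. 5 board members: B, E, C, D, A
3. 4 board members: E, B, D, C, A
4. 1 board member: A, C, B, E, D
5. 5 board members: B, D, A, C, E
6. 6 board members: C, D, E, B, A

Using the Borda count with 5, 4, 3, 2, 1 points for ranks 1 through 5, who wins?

D

A: 8·5 + 5·1 + 4·1 + 1·5 + 5·3 + 6·1 = 75
B: 8·1 + 5·5 + 4·4 + 1·3 + 5·5 + 6·2 = 89
C: 8·2 + 5·3 + 4·2 + 1·4 + 5·2 + 6·5 = 83
E: 8·3 + 5·4 + 4·5 + 1·2 + 5·1 + 6·3 = 89
D: 8·4 + 5·2 + 4·3 + 1·1 + 5·4 + 6·4 = 99
D has the highest Borda score (99).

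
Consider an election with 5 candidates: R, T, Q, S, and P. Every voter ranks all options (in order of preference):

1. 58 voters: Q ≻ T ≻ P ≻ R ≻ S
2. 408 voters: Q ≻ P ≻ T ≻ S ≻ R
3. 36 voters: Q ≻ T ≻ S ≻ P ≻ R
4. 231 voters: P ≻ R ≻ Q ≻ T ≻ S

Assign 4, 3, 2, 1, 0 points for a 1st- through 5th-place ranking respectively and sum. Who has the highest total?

R: 58·1 + 408·0 + 36·0 + 231·3 = 751
T: 58·3 + 408·2 + 36·3 + 231·1 = 1329
Q: 58·4 + 408·4 + 36·4 + 231·2 = 2470
S: 58·0 + 408·1 + 36·2 + 231·0 = 480
P: 58·2 + 408·3 + 36·1 + 231·4 = 2300
Q has the highest Borda score (2470).

Q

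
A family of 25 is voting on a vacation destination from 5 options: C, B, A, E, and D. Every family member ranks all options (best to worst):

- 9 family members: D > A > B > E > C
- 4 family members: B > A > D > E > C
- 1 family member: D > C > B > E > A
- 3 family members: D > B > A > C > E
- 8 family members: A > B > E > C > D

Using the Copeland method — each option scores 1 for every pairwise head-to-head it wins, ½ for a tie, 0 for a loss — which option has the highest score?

C: loses to B, A, E, and D → score 0.
B: beats C and E; loses to A and D → score 2.
A: beats C, B, and E; loses to D → score 3.
E: beats C; loses to B, A, and D → score 1.
D: beats C, B, A, and E → score 4.
D has the best pairwise record.

D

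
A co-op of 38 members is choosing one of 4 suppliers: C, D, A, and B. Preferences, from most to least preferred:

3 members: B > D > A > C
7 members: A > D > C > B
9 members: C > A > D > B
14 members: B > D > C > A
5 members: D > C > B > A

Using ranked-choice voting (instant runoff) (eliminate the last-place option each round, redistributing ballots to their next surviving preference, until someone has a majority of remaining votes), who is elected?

Round 1: C 9, D 5, A 7, B 17. Eliminate D.
Round 2: C 14, A 7, B 17. Eliminate A.
Round 3: C 21, B 17. C has a majority.

C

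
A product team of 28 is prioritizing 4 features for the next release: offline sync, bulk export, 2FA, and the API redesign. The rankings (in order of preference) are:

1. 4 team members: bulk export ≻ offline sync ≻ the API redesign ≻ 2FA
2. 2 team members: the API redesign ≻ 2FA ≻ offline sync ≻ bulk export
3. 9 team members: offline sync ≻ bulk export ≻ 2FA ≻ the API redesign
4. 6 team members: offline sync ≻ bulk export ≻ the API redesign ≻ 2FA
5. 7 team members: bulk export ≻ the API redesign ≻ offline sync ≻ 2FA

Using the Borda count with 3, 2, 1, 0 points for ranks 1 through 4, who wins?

offline sync: 4·2 + 2·1 + 9·3 + 6·3 + 7·1 = 62
bulk export: 4·3 + 2·0 + 9·2 + 6·2 + 7·3 = 63
2FA: 4·0 + 2·2 + 9·1 + 6·0 + 7·0 = 13
the API redesign: 4·1 + 2·3 + 9·0 + 6·1 + 7·2 = 30
bulk export has the highest Borda score (63).

bulk export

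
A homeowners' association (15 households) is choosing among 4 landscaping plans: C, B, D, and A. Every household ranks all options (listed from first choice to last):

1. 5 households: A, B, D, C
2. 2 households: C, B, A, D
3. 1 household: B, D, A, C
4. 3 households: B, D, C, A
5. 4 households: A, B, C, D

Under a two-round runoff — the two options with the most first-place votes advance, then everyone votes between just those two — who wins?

Round 1 first-place votes: C 2, B 4, D 0, A 9.
A and B advance.
Runoff: A is preferred to B by 9 voters; B by 6.
A wins the runoff.

A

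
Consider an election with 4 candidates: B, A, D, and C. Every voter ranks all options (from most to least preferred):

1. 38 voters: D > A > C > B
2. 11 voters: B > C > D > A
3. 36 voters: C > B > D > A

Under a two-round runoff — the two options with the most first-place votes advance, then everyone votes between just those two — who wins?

Round 1 first-place votes: B 11, A 0, D 38, C 36.
D and C advance.
Runoff: D is preferred to C by 38 voters; C by 47.
C wins the runoff.

C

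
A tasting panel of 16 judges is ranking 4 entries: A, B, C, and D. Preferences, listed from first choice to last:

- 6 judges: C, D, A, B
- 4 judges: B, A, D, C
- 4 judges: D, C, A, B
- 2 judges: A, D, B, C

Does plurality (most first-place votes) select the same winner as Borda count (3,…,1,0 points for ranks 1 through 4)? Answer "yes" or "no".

no

Plurality — first-place votes: A 2, B 4, C 6, D 4. Winner: C.
Borda — scores: A 24, B 14, C 26, D 32. Winner: D.
The two methods disagree.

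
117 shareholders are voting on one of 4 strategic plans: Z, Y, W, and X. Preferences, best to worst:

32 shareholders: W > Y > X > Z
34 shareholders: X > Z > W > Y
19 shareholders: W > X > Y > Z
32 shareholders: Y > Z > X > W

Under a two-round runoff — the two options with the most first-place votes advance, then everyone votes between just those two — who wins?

X

Round 1 first-place votes: Z 0, Y 32, W 51, X 34.
W and X advance.
Runoff: W is preferred to X by 51 voters; X by 66.
X wins the runoff.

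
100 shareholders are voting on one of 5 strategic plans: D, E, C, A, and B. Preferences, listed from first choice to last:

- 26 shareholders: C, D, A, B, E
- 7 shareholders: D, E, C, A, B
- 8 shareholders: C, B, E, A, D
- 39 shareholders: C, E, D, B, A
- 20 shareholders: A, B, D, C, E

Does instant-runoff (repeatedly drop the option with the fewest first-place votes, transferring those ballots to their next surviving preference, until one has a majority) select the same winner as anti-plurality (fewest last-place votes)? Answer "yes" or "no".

Instant-runoff — R1 D 7, E 0, C 73, A 20, B 0 (C winner). Winner: C.
Anti-plurality — last-place votes: D 8, E 46, C 0, A 39, B 7. Winner: C.
The two methods agree.

yes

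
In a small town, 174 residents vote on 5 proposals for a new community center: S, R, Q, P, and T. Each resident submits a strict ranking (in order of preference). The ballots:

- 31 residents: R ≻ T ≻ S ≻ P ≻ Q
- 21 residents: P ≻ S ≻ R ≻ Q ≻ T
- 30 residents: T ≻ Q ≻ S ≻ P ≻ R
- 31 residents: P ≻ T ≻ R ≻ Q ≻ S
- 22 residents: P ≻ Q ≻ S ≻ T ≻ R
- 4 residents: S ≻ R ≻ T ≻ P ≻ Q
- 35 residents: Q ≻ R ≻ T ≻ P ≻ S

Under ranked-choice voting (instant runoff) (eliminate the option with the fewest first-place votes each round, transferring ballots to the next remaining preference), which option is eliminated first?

Round 1: S 4, R 31, Q 35, P 74, T 30. Eliminate S.

S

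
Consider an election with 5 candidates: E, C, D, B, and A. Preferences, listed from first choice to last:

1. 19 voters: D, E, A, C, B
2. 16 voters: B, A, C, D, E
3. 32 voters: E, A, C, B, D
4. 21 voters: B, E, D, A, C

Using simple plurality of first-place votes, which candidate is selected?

First-place votes: E 32, C 0, D 19, B 37, A 0.
B has the most first-place votes.

B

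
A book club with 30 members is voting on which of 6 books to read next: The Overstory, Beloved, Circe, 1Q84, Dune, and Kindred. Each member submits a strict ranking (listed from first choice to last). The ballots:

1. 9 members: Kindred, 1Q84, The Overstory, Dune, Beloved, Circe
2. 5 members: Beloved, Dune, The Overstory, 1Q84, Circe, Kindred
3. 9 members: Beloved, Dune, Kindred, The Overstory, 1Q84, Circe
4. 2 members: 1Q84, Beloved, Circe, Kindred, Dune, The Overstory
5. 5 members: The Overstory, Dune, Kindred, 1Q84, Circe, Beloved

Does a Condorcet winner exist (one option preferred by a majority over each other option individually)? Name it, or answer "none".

Checking pairwise contests:
Beloved beats The Overstory 16–14.
1Q84 beats Beloved 16–14.
The Overstory beats Circe 28–2.
The Overstory beats 1Q84 19–11.
Beloved beats Dune 16–14.
Beloved beats Kindred 16–14.
Every option loses at least one head-to-head, so there is no Condorcet winner.

none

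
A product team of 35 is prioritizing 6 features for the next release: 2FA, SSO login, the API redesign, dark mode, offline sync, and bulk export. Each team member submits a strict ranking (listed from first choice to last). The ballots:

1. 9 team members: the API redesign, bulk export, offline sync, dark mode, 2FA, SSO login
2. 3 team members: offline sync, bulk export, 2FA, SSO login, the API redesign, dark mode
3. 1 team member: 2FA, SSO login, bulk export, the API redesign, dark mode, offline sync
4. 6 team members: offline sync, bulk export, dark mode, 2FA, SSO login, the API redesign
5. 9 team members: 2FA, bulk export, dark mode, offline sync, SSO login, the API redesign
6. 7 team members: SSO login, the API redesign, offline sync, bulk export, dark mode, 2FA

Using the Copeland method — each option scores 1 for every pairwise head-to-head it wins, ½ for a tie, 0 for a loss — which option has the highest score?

bulk export

2FA: beats SSO login and the API redesign; loses to dark mode, offline sync, and bulk export → score 2.
SSO login: beats the API redesign; loses to 2FA, dark mode, offline sync, and bulk export → score 1.
the API redesign: beats dark mode; loses to 2FA, SSO login, offline sync, and bulk export → score 1.
dark mode: beats 2FA and SSO login; loses to the API redesign, offline sync, and bulk export → score 2.
offline sync: beats 2FA, SSO login, the API redesign, and dark mode; loses to bulk export → score 4.
bulk export: beats 2FA, SSO login, the API redesign, dark mode, and offline sync → score 5.
bulk export has the best pairwise record.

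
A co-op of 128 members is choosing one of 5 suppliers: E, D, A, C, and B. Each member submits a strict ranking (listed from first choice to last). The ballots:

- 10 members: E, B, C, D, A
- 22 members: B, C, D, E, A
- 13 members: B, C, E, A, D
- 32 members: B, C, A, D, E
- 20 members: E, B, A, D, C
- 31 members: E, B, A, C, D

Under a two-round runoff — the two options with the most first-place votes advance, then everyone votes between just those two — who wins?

B

Round 1 first-place votes: E 61, D 0, A 0, C 0, B 67.
B and E advance.
Runoff: B is preferred to E by 67 voters; E by 61.
B wins the runoff.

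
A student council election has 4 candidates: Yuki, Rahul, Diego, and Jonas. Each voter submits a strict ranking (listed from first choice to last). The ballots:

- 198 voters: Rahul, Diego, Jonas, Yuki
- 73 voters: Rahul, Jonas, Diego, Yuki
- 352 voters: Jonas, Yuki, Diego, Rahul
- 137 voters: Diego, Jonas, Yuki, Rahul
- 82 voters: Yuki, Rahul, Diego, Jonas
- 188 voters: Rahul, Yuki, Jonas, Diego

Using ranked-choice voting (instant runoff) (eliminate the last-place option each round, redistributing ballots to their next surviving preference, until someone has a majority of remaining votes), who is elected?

Round 1: Yuki 82, Rahul 459, Diego 137, Jonas 352. Eliminate Yuki.
Round 2: Rahul 541, Diego 137, Jonas 352. Rahul has a majority.

Rahul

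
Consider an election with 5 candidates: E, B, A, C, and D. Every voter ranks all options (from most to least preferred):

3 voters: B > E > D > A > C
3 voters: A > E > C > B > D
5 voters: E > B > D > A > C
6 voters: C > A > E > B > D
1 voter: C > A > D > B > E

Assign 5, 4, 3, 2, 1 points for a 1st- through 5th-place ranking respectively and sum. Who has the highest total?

E

E: 3·4 + 3·4 + 5·5 + 6·3 + 1·1 = 68
B: 3·5 + 3·2 + 5·4 + 6·2 + 1·2 = 55
A: 3·2 + 3·5 + 5·2 + 6·4 + 1·4 = 59
C: 3·1 + 3·3 + 5·1 + 6·5 + 1·5 = 52
D: 3·3 + 3·1 + 5·3 + 6·1 + 1·3 = 36
E has the highest Borda score (68).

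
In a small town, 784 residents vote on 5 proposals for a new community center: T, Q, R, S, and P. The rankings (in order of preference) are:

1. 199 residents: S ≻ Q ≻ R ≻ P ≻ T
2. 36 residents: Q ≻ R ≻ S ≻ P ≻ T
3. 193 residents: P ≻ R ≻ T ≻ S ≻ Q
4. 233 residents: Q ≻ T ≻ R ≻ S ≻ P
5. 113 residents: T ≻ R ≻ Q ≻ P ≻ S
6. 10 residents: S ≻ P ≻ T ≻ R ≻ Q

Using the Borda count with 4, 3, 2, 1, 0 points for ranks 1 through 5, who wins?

R

T: 199·0 + 36·0 + 193·2 + 233·3 + 113·4 + 10·2 = 1557
Q: 199·3 + 36·4 + 193·0 + 233·4 + 113·2 + 10·0 = 1899
R: 199·2 + 36·3 + 193·3 + 233·2 + 113·3 + 10·1 = 1900
S: 199·4 + 36·2 + 193·1 + 233·1 + 113·0 + 10·4 = 1334
P: 199·1 + 36·1 + 193·4 + 233·0 + 113·1 + 10·3 = 1150
R has the highest Borda score (1900).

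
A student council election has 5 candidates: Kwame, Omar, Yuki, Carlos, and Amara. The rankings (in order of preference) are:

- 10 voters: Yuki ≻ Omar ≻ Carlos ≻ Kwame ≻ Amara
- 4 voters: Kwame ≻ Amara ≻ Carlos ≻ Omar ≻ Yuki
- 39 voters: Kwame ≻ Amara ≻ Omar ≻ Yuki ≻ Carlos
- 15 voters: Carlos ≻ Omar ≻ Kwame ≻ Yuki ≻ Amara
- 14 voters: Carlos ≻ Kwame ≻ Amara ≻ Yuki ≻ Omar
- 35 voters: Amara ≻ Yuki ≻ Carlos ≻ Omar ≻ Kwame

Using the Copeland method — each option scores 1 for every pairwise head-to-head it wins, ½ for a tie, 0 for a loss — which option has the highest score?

Amara

Kwame: beats Yuki and Amara; loses to Omar and Carlos → score 2.
Omar: beats Kwame; loses to Yuki, Carlos, and Amara → score 1.
Yuki: beats Omar and Carlos; loses to Kwame and Amara → score 2.
Carlos: beats Kwame and Omar; loses to Yuki and Amara → score 2.
Amara: beats Omar, Yuki, and Carlos; loses to Kwame → score 3.
Amara has the best pairwise record.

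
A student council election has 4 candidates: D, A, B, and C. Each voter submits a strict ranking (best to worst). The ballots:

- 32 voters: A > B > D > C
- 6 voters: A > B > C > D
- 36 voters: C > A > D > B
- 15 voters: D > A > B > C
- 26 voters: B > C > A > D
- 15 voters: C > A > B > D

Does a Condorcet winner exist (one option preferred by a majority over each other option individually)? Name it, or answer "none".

Checking pairwise contests:
A beats D 115–15.
C beats A 77–53.
A beats B 104–26.
B beats C 79–51.
Every option loses at least one head-to-head, so there is no Condorcet winner.

none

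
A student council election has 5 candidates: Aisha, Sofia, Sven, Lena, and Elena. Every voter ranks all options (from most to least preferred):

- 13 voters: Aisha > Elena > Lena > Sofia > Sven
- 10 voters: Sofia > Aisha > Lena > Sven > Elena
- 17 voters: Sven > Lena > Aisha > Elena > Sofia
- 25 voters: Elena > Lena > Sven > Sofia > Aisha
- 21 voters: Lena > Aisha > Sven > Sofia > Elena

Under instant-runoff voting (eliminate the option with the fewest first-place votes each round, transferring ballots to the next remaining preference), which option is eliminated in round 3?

Round 1: Aisha 13, Sofia 10, Sven 17, Lena 21, Elena 25. Eliminate Sofia.
Round 2: Aisha 23, Sven 17, Lena 21, Elena 25. Eliminate Sven.
Round 3: Aisha 23, Lena 38, Elena 25. Eliminate Aisha.

Aisha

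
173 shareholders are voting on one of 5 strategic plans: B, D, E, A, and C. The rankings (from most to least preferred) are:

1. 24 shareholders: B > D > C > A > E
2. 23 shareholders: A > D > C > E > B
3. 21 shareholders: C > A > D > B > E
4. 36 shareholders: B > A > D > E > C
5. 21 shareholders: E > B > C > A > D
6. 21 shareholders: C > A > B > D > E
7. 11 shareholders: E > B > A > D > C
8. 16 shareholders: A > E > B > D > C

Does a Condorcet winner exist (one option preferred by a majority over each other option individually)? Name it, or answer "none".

B vs D: 129–44 for B.
B vs E: 102–71 for B.
B vs A: 92–81 for B.
B vs C: 108–65 for B.
B beats every other option head-to-head.

B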